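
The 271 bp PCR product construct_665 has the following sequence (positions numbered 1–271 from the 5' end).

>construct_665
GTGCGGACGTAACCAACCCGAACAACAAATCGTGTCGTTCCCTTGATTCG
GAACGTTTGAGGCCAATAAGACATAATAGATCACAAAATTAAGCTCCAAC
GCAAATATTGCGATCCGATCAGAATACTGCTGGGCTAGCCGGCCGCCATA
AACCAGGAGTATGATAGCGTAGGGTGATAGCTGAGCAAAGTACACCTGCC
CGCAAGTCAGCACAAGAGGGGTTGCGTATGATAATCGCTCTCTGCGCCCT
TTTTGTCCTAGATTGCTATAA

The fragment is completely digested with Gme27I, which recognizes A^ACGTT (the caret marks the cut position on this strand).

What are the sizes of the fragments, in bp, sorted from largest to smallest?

The Gme27I site (AACGTT) starts at position 52.
Gme27I cuts after the first base of each site, so after position 52.
Linear molecule, 1 cut → 2 fragments:
  1–52 → 52 bp
  53–271 → 219 bp
Sorted largest to smallest: 219, 52 bp.

219, 52 bp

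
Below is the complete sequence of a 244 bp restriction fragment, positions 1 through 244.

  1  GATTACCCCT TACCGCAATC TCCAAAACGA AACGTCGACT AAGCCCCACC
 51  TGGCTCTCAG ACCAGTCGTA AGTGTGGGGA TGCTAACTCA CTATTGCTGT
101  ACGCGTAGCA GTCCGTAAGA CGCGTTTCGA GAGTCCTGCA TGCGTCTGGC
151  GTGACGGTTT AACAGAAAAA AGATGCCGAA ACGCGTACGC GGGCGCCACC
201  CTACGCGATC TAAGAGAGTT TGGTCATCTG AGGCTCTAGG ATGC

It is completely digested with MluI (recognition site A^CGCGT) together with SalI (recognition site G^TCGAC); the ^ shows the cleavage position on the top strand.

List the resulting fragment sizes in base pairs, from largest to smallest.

67, 63, 61, 34, 19 bp

MluI sites (ACGCGT) start at positions 101, 120, 181.
MluI cuts after the first base of each site, so after positions 101, 120, 181.
The SalI site (GTCGAC) starts at position 34.
SalI cuts after the first base of each site, so after position 34.
Combined cut positions: 34, 101, 120, 181.
Linear molecule, 4 cuts → 5 fragments:
  1–34 → 34 bp
  35–101 → 67 bp
  102–120 → 19 bp
  121–181 → 61 bp
  182–244 → 63 bp
Sorted largest to smallest: 67, 63, 61, 34, 19 bp.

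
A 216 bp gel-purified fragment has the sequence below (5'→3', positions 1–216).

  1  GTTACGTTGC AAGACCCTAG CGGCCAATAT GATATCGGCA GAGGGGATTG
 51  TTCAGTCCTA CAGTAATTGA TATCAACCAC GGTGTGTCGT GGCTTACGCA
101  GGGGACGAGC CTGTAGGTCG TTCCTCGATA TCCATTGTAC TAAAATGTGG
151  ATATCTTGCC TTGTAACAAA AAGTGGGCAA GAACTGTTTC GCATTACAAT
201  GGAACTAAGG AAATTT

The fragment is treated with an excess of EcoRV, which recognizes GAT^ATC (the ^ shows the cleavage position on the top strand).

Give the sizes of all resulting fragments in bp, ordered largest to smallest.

EcoRV sites (GATATC) start at positions 31, 69, 127, 150.
EcoRV cuts after base 3 of each site, so after positions 33, 71, 129, 152.
Linear molecule, 4 cuts → 5 fragments:
  1–33 → 33 bp
  34–71 → 38 bp
  72–129 → 58 bp
  130–152 → 23 bp
  153–216 → 64 bp
Sorted largest to smallest: 64, 58, 38, 33, 23 bp.

64, 58, 38, 33, 23 bp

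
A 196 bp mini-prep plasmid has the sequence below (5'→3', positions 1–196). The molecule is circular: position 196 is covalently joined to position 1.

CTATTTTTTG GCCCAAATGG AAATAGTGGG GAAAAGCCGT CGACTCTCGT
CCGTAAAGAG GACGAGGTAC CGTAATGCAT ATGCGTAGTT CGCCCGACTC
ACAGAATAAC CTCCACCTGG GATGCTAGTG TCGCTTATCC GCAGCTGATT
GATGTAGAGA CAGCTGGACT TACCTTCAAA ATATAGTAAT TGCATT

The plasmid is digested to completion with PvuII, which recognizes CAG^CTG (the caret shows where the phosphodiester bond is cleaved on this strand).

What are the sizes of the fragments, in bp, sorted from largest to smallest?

177, 19 bp

PvuII sites (CAGCTG) start at positions 142, 161.
PvuII cuts after base 3 of each site, so after positions 144, 163.
Circular molecule, 2 cuts → 2 fragments:
  145–163 → 19 bp
  164–196 then 1–144 → 33 + 144 = 177 bp
Sorted largest to smallest: 177, 19 bp.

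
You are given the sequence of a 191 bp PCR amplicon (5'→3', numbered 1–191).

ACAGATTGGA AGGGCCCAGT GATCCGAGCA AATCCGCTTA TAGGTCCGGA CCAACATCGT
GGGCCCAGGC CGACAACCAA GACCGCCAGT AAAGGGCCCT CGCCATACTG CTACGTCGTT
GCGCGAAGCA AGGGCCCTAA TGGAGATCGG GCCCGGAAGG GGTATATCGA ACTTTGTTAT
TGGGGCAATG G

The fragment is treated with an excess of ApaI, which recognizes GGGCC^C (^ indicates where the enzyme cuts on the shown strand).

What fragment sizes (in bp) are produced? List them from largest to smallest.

49, 38, 38, 33, 17, 16 bp

ApaI sites (GGGCCC) start at positions 12, 61, 94, 132, 149.
ApaI cuts after base 5 of each site (before the last base), so after positions 16, 65, 98, 136, 153.
Linear molecule, 5 cuts → 6 fragments:
  1–16 → 16 bp
  17–65 → 49 bp
  66–98 → 33 bp
  99–136 → 38 bp
  137–153 → 17 bp
  154–191 → 38 bp
Sorted largest to smallest: 49, 38, 38, 33, 17, 16 bp.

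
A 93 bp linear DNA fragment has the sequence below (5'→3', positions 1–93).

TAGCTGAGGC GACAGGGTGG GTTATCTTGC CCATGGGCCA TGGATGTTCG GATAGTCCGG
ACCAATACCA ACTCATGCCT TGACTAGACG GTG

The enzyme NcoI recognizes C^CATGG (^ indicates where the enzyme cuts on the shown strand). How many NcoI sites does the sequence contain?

CCATGG occurs starting at positions 31, 38.
NcoI cuts at 2 sites.

2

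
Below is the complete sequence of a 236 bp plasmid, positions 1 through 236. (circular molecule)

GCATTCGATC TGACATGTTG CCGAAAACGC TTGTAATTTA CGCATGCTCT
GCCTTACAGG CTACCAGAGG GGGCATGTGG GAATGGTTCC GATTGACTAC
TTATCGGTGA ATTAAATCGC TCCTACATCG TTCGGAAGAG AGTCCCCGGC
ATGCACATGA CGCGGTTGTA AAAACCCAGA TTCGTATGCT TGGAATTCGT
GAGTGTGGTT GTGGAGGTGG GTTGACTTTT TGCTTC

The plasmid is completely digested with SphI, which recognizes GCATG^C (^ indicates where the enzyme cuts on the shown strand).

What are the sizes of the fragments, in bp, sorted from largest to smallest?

SphI sites (GCATGC) start at positions 42, 149.
SphI cuts after base 5 of each site (before the last base), so after positions 46, 153.
Circular molecule, 2 cuts → 2 fragments:
  47–153 → 107 bp
  154–236 then 1–46 → 83 + 46 = 129 bp
Sorted largest to smallest: 129, 107 bp.

129, 107 bp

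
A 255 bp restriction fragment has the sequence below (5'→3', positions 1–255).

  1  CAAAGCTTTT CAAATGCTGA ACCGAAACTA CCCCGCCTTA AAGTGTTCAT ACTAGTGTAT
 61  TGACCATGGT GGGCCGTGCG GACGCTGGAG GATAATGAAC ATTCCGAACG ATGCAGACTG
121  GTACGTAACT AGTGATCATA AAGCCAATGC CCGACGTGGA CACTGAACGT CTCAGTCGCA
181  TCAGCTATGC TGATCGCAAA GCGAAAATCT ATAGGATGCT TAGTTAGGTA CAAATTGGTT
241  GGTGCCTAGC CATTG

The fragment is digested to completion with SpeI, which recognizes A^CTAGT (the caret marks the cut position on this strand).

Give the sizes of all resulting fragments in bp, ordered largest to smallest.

127, 77, 51 bp

SpeI sites (ACTAGT) start at positions 51, 128.
SpeI cuts after the first base of each site, so after positions 51, 128.
Linear molecule, 2 cuts → 3 fragments:
  1–51 → 51 bp
  52–128 → 77 bp
  129–255 → 127 bp
Sorted largest to smallest: 127, 77, 51 bp.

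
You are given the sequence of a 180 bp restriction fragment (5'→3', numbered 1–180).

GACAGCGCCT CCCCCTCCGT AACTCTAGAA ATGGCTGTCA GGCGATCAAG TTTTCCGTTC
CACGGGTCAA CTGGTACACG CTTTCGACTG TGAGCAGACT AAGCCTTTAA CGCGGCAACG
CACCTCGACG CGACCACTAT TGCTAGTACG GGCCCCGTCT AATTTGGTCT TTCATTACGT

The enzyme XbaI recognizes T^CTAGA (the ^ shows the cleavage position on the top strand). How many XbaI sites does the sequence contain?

TCTAGA occurs starting at position 24.
XbaI cuts at 1 site.

1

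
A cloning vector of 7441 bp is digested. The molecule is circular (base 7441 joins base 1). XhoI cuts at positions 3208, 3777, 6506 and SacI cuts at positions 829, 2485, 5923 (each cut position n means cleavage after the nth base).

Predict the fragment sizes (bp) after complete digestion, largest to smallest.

Combined cut positions (sorted): 829, 2485, 3208, 3777, 5923, 6506.
Circular molecule, 6 cuts → 6 fragments:
  2485 − 829 = 1656 bp
  3208 − 2485 = 723 bp
  3777 − 3208 = 569 bp
  5923 − 3777 = 2146 bp
  6506 − 5923 = 583 bp
  wrap: 7441 − 6506 + 829 = 1764 bp
Sorted largest to smallest: 2146, 1764, 1656, 723, 583, 569 bp.

2146, 1764, 1656, 723, 583, 569 bp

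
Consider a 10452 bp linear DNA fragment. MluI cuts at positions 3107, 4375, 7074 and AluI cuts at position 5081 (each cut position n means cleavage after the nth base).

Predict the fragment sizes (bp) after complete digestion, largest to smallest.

Combined cut positions (sorted): 3107, 4375, 5081, 7074.
Linear molecule, 4 cuts → 5 fragments:
  3107 − 0 = 3107 bp
  4375 − 3107 = 1268 bp
  5081 − 4375 = 706 bp
  7074 − 5081 = 1993 bp
  10452 − 7074 = 3378 bp
Sorted largest to smallest: 3378, 3107, 1993, 1268, 706 bp.

3378, 3107, 1993, 1268, 706 bp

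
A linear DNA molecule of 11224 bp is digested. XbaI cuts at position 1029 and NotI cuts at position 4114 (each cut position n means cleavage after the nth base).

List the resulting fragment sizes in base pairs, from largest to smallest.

Combined cut positions (sorted): 1029, 4114.
Linear molecule, 2 cuts → 3 fragments:
  1029 − 0 = 1029 bp
  4114 − 1029 = 3085 bp
  11224 − 4114 = 7110 bp
Sorted largest to smallest: 7110, 3085, 1029 bp.

7110, 3085, 1029 bp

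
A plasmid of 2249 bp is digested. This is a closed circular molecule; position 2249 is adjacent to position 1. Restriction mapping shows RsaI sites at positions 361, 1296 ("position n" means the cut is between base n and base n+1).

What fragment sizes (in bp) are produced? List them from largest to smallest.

1314, 935 bp

Circular molecule, 2 cuts → 2 fragments:
  1296 − 361 = 935 bp
  wrap: 2249 − 1296 + 361 = 1314 bp
Sorted largest to smallest: 1314, 935 bp.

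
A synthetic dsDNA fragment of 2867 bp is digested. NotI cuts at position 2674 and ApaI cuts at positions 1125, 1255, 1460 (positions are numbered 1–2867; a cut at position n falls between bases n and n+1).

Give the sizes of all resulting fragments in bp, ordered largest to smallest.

Combined cut positions (sorted): 1125, 1255, 1460, 2674.
Linear molecule, 4 cuts → 5 fragments:
  1125 − 0 = 1125 bp
  1255 − 1125 = 130 bp
  1460 − 1255 = 205 bp
  2674 − 1460 = 1214 bp
  2867 − 2674 = 193 bp
Sorted largest to smallest: 1214, 1125, 205, 193, 130 bp.

1214, 1125, 205, 193, 130 bp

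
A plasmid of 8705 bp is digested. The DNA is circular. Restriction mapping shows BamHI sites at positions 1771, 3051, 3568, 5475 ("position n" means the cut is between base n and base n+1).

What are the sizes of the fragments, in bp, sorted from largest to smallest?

Circular molecule, 4 cuts → 4 fragments:
  3051 − 1771 = 1280 bp
  3568 − 3051 = 517 bp
  5475 − 3568 = 1907 bp
  wrap: 8705 − 5475 + 1771 = 5001 bp
Sorted largest to smallest: 5001, 1907, 1280, 517 bp.

5001, 1907, 1280, 517 bp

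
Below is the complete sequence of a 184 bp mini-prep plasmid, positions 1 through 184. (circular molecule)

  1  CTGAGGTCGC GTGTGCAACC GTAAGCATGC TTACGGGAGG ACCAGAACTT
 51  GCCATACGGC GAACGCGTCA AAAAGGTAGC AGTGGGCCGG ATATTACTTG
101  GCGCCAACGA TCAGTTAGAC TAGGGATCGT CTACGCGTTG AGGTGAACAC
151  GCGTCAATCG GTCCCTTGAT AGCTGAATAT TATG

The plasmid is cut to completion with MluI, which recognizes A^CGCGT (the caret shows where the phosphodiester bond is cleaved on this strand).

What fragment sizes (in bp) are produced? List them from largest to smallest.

MluI sites (ACGCGT) start at positions 63, 133, 149.
MluI cuts after the first base of each site, so after positions 63, 133, 149.
Circular molecule, 3 cuts → 3 fragments:
  64–133 → 70 bp
  134–149 → 16 bp
  150–184 then 1–63 → 35 + 63 = 98 bp
Sorted largest to smallest: 98, 70, 16 bp.

98, 70, 16 bp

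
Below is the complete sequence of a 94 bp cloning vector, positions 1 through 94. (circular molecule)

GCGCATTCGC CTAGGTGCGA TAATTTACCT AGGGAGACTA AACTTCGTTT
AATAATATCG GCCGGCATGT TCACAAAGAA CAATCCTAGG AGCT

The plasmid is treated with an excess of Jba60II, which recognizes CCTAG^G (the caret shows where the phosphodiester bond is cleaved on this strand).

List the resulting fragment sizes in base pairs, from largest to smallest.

57, 19, 18 bp

Jba60II sites (CCTAGG) start at positions 10, 28, 85.
Jba60II cuts after base 5 of each site (before the last base), so after positions 14, 32, 89.
Circular molecule, 3 cuts → 3 fragments:
  15–32 → 18 bp
  33–89 → 57 bp
  90–94 then 1–14 → 5 + 14 = 19 bp
Sorted largest to smallest: 57, 19, 18 bp.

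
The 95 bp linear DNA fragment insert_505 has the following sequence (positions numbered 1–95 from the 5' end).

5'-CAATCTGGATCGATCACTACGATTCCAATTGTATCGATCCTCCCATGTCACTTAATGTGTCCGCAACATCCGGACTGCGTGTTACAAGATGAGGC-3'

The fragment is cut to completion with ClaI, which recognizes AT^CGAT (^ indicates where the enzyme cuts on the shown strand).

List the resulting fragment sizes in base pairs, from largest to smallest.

61, 24, 10 bp

ClaI sites (ATCGAT) start at positions 9, 33.
ClaI cuts after base 2 of each site, so after positions 10, 34.
Linear molecule, 2 cuts → 3 fragments:
  1–10 → 10 bp
  11–34 → 24 bp
  35–95 → 61 bp
Sorted largest to smallest: 61, 24, 10 bp.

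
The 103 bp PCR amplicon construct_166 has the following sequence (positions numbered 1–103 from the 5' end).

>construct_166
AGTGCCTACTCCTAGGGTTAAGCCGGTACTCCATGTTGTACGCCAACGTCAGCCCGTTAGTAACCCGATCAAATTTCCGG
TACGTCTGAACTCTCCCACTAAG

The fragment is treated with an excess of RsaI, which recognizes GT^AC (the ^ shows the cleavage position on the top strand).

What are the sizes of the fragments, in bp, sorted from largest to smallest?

42, 27, 22, 12 bp

RsaI sites (GTAC) start at positions 26, 38, 80.
RsaI cuts after base 2 of each site, so after positions 27, 39, 81.
Linear molecule, 3 cuts → 4 fragments:
  1–27 → 27 bp
  28–39 → 12 bp
  40–81 → 42 bp
  82–103 → 22 bp
Sorted largest to smallest: 42, 27, 22, 12 bp.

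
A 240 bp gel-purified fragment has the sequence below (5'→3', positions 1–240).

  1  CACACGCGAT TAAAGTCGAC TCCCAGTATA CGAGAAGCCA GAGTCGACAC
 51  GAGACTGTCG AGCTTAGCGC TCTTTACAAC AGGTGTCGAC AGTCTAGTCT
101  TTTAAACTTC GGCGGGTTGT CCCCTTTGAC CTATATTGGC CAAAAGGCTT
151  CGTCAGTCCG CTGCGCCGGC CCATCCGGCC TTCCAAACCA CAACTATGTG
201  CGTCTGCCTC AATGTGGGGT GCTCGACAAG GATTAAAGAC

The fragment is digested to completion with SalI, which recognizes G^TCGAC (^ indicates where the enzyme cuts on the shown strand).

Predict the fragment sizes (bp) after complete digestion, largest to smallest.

SalI sites (GTCGAC) start at positions 15, 43, 85.
SalI cuts after the first base of each site, so after positions 15, 43, 85.
Linear molecule, 3 cuts → 4 fragments:
  1–15 → 15 bp
  16–43 → 28 bp
  44–85 → 42 bp
  86–240 → 155 bp
Sorted largest to smallest: 155, 42, 28, 15 bp.

155, 42, 28, 15 bp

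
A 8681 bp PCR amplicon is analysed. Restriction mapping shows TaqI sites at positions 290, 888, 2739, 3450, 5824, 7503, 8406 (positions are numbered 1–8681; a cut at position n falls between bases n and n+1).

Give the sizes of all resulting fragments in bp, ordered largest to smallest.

Linear molecule, 7 cuts → 8 fragments:
  290 − 0 = 290 bp
  888 − 290 = 598 bp
  2739 − 888 = 1851 bp
  3450 − 2739 = 711 bp
  5824 − 3450 = 2374 bp
  7503 − 5824 = 1679 bp
  8406 − 7503 = 903 bp
  8681 − 8406 = 275 bp
Sorted largest to smallest: 2374, 1851, 1679, 903, 711, 598, 290, 275 bp.

2374, 1851, 1679, 903, 711, 598, 290, 275 bp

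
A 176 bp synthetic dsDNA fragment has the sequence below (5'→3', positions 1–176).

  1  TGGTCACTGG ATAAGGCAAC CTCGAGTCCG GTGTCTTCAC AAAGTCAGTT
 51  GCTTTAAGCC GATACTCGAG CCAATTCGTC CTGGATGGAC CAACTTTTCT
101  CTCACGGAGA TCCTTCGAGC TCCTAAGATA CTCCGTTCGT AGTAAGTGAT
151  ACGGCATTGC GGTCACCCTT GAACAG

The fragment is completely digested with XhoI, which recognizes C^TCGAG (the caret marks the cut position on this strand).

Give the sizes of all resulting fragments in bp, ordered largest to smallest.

111, 44, 21 bp

XhoI sites (CTCGAG) start at positions 21, 65.
XhoI cuts after the first base of each site, so after positions 21, 65.
Linear molecule, 2 cuts → 3 fragments:
  1–21 → 21 bp
  22–65 → 44 bp
  66–176 → 111 bp
Sorted largest to smallest: 111, 44, 21 bp.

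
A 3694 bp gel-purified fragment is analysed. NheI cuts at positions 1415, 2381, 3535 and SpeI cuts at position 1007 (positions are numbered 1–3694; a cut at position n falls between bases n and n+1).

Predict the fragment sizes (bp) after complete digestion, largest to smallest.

1154, 1007, 966, 408, 159 bp

Combined cut positions (sorted): 1007, 1415, 2381, 3535.
Linear molecule, 4 cuts → 5 fragments:
  1007 − 0 = 1007 bp
  1415 − 1007 = 408 bp
  2381 − 1415 = 966 bp
  3535 − 2381 = 1154 bp
  3694 − 3535 = 159 bp
Sorted largest to smallest: 1154, 1007, 966, 408, 159 bp.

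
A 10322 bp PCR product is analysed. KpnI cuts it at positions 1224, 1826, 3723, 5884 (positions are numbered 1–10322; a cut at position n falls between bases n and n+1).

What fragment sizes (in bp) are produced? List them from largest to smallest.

Linear molecule, 4 cuts → 5 fragments:
  1224 − 0 = 1224 bp
  1826 − 1224 = 602 bp
  3723 − 1826 = 1897 bp
  5884 − 3723 = 2161 bp
  10322 − 5884 = 4438 bp
Sorted largest to smallest: 4438, 2161, 1897, 1224, 602 bp.

4438, 2161, 1897, 1224, 602 bp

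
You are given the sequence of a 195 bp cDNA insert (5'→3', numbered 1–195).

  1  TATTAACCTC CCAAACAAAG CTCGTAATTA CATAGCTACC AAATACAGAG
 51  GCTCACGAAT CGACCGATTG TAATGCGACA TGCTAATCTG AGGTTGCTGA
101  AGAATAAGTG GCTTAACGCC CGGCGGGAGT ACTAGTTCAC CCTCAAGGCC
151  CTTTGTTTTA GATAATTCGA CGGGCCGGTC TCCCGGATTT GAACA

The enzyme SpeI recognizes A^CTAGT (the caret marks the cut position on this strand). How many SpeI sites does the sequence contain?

1

ACTAGT occurs starting at position 131.
SpeI cuts at 1 site.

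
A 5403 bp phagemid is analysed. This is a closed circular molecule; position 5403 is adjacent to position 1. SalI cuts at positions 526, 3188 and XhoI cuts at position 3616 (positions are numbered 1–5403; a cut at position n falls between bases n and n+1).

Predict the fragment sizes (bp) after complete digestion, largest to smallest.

2662, 2313, 428 bp

Combined cut positions (sorted): 526, 3188, 3616.
Circular molecule, 3 cuts → 3 fragments:
  3188 − 526 = 2662 bp
  3616 − 3188 = 428 bp
  wrap: 5403 − 3616 + 526 = 2313 bp
Sorted largest to smallest: 2662, 2313, 428 bp.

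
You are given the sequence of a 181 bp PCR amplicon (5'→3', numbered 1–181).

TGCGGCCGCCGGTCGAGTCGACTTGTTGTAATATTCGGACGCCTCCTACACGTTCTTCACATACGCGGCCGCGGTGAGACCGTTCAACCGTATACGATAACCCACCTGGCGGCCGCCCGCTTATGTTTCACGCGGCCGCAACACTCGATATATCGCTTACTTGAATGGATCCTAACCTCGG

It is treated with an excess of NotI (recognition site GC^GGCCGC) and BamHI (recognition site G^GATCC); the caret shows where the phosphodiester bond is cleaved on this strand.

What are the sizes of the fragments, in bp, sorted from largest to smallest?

NotI sites (GCGGCCGC) start at positions 2, 65, 109, 132.
NotI cuts after base 2 of each site, so after positions 3, 66, 110, 133.
The BamHI site (GGATCC) starts at position 167.
BamHI cuts after the first base of each site, so after position 167.
Combined cut positions: 3, 66, 110, 133, 167.
Linear molecule, 5 cuts → 6 fragments:
  1–3 → 3 bp
  4–66 → 63 bp
  67–110 → 44 bp
  111–133 → 23 bp
  134–167 → 34 bp
  168–181 → 14 bp
Sorted largest to smallest: 63, 44, 34, 23, 14, 3 bp.

63, 44, 34, 23, 14, 3 bp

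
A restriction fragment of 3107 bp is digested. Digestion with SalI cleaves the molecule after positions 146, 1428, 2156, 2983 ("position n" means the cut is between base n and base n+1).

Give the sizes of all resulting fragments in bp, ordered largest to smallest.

Linear molecule, 4 cuts → 5 fragments:
  146 − 0 = 146 bp
  1428 − 146 = 1282 bp
  2156 − 1428 = 728 bp
  2983 − 2156 = 827 bp
  3107 − 2983 = 124 bp
Sorted largest to smallest: 1282, 827, 728, 146, 124 bp.

1282, 827, 728, 146, 124 bp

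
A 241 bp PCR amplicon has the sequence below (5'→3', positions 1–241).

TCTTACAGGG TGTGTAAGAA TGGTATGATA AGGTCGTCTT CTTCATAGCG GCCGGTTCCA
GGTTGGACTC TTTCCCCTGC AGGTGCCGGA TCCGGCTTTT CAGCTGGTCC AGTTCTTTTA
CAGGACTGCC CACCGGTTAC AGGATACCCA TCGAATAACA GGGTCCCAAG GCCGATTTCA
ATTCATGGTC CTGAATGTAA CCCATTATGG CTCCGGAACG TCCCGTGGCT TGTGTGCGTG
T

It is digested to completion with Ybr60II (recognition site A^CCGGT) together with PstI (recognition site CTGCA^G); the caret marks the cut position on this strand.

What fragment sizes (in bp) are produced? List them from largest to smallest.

109, 81, 51 bp

The Ybr60II site (ACCGGT) starts at position 132.
Ybr60II cuts after the first base of each site, so after position 132.
The PstI site (CTGCAG) starts at position 77.
PstI cuts after base 5 of each site (before the last base), so after position 81.
Combined cut positions: 81, 132.
Linear molecule, 2 cuts → 3 fragments:
  1–81 → 81 bp
  82–132 → 51 bp
  133–241 → 109 bp
Sorted largest to smallest: 109, 81, 51 bp.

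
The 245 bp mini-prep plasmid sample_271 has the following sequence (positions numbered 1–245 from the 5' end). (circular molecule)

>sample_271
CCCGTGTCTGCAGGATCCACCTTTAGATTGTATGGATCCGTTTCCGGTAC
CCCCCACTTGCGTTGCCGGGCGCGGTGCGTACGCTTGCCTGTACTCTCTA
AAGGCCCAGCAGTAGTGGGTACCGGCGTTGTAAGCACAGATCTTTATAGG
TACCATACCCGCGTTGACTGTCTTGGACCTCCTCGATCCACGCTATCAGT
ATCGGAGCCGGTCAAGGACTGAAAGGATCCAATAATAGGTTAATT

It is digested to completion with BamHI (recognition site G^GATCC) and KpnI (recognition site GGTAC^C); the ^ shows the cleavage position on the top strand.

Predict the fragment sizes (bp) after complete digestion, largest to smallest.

BamHI sites (GGATCC) start at positions 13, 34, 225.
BamHI cuts after the first base of each site, so after positions 13, 34, 225.
KpnI sites (GGTACC) start at positions 46, 118, 149.
KpnI cuts after base 5 of each site (before the last base), so after positions 50, 122, 153.
Combined cut positions: 13, 34, 50, 122, 153, 225.
Circular molecule, 6 cuts → 6 fragments:
  14–34 → 21 bp
  35–50 → 16 bp
  51–122 → 72 bp
  123–153 → 31 bp
  154–225 → 72 bp
  226–245 then 1–13 → 20 + 13 = 33 bp
Sorted largest to smallest: 72, 72, 33, 31, 21, 16 bp.

72, 72, 33, 31, 21, 16 bp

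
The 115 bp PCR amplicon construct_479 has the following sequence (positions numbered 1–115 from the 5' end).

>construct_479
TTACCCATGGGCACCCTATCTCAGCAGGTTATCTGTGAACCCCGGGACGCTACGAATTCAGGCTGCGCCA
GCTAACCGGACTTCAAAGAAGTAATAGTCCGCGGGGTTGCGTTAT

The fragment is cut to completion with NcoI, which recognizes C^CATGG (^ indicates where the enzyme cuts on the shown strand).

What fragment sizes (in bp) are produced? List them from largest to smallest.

110, 5 bp

The NcoI site (CCATGG) starts at position 5.
NcoI cuts after the first base of each site, so after position 5.
Linear molecule, 1 cut → 2 fragments:
  1–5 → 5 bp
  6–115 → 110 bp
Sorted largest to smallest: 110, 5 bp.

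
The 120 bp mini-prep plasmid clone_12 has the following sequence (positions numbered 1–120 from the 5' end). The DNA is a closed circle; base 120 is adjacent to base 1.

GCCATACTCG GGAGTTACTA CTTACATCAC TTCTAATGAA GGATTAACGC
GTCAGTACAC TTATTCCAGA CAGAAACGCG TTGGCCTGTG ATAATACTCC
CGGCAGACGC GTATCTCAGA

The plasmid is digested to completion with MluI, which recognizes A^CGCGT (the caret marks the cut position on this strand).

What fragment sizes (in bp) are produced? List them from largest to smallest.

60, 31, 29 bp

MluI sites (ACGCGT) start at positions 47, 76, 107.
MluI cuts after the first base of each site, so after positions 47, 76, 107.
Circular molecule, 3 cuts → 3 fragments:
  48–76 → 29 bp
  77–107 → 31 bp
  108–120 then 1–47 → 13 + 47 = 60 bp
Sorted largest to smallest: 60, 31, 29 bp.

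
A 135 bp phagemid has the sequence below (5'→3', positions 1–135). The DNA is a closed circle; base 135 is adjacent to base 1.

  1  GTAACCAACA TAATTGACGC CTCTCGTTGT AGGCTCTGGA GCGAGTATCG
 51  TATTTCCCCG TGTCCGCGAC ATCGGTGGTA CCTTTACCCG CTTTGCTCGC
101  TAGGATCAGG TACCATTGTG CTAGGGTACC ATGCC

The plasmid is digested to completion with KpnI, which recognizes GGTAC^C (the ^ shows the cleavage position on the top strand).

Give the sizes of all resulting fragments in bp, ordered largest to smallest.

KpnI sites (GGTACC) start at positions 77, 109, 125.
KpnI cuts after base 5 of each site (before the last base), so after positions 81, 113, 129.
Circular molecule, 3 cuts → 3 fragments:
  82–113 → 32 bp
  114–129 → 16 bp
  130–135 then 1–81 → 6 + 81 = 87 bp
Sorted largest to smallest: 87, 32, 16 bp.

87, 32, 16 bp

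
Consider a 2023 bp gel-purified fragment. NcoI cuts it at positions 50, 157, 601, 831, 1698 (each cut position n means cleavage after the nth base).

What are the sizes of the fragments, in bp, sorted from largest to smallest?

Linear molecule, 5 cuts → 6 fragments:
  50 − 0 = 50 bp
  157 − 50 = 107 bp
  601 − 157 = 444 bp
  831 − 601 = 230 bp
  1698 − 831 = 867 bp
  2023 − 1698 = 325 bp
Sorted largest to smallest: 867, 444, 325, 230, 107, 50 bp.

867, 444, 325, 230, 107, 50 bp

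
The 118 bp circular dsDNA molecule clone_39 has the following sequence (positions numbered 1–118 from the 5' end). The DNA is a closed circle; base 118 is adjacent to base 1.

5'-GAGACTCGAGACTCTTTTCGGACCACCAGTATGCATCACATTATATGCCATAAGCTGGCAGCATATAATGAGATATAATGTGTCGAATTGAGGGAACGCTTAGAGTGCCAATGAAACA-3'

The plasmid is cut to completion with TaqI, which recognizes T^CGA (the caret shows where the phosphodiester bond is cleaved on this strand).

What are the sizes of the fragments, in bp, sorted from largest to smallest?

TaqI sites (TCGA) start at positions 6, 83.
TaqI cuts after the first base of each site, so after positions 6, 83.
Circular molecule, 2 cuts → 2 fragments:
  7–83 → 77 bp
  84–118 then 1–6 → 35 + 6 = 41 bp
Sorted largest to smallest: 77, 41 bp.

77, 41 bp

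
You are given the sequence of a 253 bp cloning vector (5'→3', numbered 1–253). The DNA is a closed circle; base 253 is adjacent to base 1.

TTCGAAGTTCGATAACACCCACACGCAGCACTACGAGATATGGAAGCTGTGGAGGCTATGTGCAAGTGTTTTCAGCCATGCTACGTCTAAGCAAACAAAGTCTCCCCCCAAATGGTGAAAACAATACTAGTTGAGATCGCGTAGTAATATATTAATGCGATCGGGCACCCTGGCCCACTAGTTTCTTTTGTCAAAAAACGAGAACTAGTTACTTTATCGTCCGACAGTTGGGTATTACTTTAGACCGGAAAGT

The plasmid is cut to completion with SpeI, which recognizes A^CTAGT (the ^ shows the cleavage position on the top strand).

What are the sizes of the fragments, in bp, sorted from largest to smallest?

175, 51, 27 bp

SpeI sites (ACTAGT) start at positions 126, 177, 204.
SpeI cuts after the first base of each site, so after positions 126, 177, 204.
Circular molecule, 3 cuts → 3 fragments:
  127–177 → 51 bp
  178–204 → 27 bp
  205–253 then 1–126 → 49 + 126 = 175 bp
Sorted largest to smallest: 175, 51, 27 bp.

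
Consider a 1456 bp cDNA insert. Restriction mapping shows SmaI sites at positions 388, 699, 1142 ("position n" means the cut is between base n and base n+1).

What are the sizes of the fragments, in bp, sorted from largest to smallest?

Linear molecule, 3 cuts → 4 fragments:
  388 − 0 = 388 bp
  699 − 388 = 311 bp
  1142 − 699 = 443 bp
  1456 − 1142 = 314 bp
Sorted largest to smallest: 443, 388, 314, 311 bp.

443, 388, 314, 311 bp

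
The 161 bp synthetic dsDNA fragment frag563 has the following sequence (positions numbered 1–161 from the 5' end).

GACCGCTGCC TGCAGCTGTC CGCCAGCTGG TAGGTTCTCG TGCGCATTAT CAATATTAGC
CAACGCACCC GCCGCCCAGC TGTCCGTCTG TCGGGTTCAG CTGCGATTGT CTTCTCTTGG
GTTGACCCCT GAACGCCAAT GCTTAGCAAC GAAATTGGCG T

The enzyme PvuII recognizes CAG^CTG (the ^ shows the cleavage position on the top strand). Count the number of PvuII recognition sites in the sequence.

CAGCTG occurs starting at positions 13, 24, 77, 98.
PvuII cuts at 4 sites.

4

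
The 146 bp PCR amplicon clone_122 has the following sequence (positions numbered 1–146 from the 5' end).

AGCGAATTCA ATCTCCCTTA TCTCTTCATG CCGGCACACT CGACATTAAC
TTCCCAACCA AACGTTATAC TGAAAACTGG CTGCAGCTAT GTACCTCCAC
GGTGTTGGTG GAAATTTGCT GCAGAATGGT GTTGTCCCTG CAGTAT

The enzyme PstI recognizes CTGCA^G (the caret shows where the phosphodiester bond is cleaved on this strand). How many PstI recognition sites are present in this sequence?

3

CTGCAG occurs starting at positions 81, 119, 138.
PstI cuts at 3 sites.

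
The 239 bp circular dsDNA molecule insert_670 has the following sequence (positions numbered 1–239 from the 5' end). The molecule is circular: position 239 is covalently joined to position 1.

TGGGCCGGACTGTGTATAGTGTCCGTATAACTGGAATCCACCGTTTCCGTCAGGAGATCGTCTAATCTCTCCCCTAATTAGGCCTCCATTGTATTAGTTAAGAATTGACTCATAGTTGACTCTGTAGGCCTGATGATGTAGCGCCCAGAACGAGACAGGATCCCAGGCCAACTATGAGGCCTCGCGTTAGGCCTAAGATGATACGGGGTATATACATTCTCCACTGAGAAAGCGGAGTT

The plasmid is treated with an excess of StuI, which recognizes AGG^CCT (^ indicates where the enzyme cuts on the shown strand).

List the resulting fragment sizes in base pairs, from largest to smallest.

130, 51, 46, 12 bp

StuI sites (AGGCCT) start at positions 80, 126, 177, 189.
StuI cuts after base 3 of each site, so after positions 82, 128, 179, 191.
Circular molecule, 4 cuts → 4 fragments:
  83–128 → 46 bp
  129–179 → 51 bp
  180–191 → 12 bp
  192–239 then 1–82 → 48 + 82 = 130 bp
Sorted largest to smallest: 130, 51, 46, 12 bp.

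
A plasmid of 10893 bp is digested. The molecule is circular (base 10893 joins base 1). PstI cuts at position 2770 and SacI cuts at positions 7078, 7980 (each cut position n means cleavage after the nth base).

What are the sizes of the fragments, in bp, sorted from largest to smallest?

5683, 4308, 902 bp

Combined cut positions (sorted): 2770, 7078, 7980.
Circular molecule, 3 cuts → 3 fragments:
  7078 − 2770 = 4308 bp
  7980 − 7078 = 902 bp
  wrap: 10893 − 7980 + 2770 = 5683 bp
Sorted largest to smallest: 5683, 4308, 902 bp.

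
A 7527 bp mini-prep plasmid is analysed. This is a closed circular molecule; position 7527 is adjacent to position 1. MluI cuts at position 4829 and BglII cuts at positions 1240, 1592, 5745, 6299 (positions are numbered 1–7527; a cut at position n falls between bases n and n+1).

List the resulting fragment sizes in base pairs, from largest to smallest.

3237, 2468, 916, 554, 352 bp

Combined cut positions (sorted): 1240, 1592, 4829, 5745, 6299.
Circular molecule, 5 cuts → 5 fragments:
  1592 − 1240 = 352 bp
  4829 − 1592 = 3237 bp
  5745 − 4829 = 916 bp
  6299 − 5745 = 554 bp
  wrap: 7527 − 6299 + 1240 = 2468 bp
Sorted largest to smallest: 3237, 2468, 916, 554, 352 bp.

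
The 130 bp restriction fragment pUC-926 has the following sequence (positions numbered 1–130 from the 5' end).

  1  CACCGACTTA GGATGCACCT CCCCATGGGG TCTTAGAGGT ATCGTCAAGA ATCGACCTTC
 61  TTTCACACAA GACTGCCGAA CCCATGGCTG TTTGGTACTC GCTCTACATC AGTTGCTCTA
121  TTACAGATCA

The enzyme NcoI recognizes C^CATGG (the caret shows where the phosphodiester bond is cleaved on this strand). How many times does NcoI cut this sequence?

2

CCATGG occurs starting at positions 23, 82.
NcoI cuts at 2 sites.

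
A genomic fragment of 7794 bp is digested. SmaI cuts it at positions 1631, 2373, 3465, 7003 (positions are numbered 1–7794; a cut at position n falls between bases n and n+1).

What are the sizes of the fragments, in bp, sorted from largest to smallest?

Linear molecule, 4 cuts → 5 fragments:
  1631 − 0 = 1631 bp
  2373 − 1631 = 742 bp
  3465 − 2373 = 1092 bp
  7003 − 3465 = 3538 bp
  7794 − 7003 = 791 bp
Sorted largest to smallest: 3538, 1631, 1092, 791, 742 bp.

3538, 1631, 1092, 791, 742 bp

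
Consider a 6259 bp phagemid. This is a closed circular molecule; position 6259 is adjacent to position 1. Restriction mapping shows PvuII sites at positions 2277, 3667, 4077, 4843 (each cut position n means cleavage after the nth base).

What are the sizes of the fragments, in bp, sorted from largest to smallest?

Circular molecule, 4 cuts → 4 fragments:
  3667 − 2277 = 1390 bp
  4077 − 3667 = 410 bp
  4843 − 4077 = 766 bp
  wrap: 6259 − 4843 + 2277 = 3693 bp
Sorted largest to smallest: 3693, 1390, 766, 410 bp.

3693, 1390, 766, 410 bp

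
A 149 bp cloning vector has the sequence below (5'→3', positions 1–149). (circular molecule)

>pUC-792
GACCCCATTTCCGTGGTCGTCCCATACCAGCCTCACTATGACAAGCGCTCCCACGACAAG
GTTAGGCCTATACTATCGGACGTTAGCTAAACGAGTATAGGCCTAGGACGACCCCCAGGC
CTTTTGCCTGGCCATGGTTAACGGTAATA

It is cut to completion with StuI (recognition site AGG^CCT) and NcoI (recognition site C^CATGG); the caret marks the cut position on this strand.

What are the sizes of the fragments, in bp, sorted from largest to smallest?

StuI sites (AGGCCT) start at positions 64, 99, 117.
StuI cuts after base 3 of each site, so after positions 66, 101, 119.
The NcoI site (CCATGG) starts at position 132.
NcoI cuts after the first base of each site, so after position 132.
Combined cut positions: 66, 101, 119, 132.
Circular molecule, 4 cuts → 4 fragments:
  67–101 → 35 bp
  102–119 → 18 bp
  120–132 → 13 bp
  133–149 then 1–66 → 17 + 66 = 83 bp
Sorted largest to smallest: 83, 35, 18, 13 bp.

83, 35, 18, 13 bp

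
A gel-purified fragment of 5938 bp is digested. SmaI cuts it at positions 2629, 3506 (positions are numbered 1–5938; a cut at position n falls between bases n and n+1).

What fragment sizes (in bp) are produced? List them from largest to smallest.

Linear molecule, 2 cuts → 3 fragments:
  2629 − 0 = 2629 bp
  3506 − 2629 = 877 bp
  5938 − 3506 = 2432 bp
Sorted largest to smallest: 2629, 2432, 877 bp.

2629, 2432, 877 bp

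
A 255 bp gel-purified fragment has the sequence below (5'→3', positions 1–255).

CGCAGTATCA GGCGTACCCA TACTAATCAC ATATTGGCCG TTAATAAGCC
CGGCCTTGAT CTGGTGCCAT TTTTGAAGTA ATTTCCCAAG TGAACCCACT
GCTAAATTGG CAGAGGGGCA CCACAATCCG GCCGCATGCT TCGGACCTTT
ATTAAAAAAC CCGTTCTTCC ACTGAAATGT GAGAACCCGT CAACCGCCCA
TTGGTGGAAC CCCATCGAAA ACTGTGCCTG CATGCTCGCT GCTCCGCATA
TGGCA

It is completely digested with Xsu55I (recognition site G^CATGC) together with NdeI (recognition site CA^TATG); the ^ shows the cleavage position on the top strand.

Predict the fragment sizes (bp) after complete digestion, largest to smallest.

134, 96, 18, 7 bp

Xsu55I sites (GCATGC) start at positions 134, 230.
Xsu55I cuts after the first base of each site, so after positions 134, 230.
The NdeI site (CATATG) starts at position 247.
NdeI cuts after base 2 of each site, so after position 248.
Combined cut positions: 134, 230, 248.
Linear molecule, 3 cuts → 4 fragments:
  1–134 → 134 bp
  135–230 → 96 bp
  231–248 → 18 bp
  249–255 → 7 bp
Sorted largest to smallest: 134, 96, 18, 7 bp.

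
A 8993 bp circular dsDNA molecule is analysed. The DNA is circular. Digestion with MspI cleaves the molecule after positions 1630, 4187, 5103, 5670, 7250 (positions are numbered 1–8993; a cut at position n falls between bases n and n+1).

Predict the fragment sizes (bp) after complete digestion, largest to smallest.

3373, 2557, 1580, 916, 567 bp

Circular molecule, 5 cuts → 5 fragments:
  4187 − 1630 = 2557 bp
  5103 − 4187 = 916 bp
  5670 − 5103 = 567 bp
  7250 − 5670 = 1580 bp
  wrap: 8993 − 7250 + 1630 = 3373 bp
Sorted largest to smallest: 3373, 2557, 1580, 916, 567 bp.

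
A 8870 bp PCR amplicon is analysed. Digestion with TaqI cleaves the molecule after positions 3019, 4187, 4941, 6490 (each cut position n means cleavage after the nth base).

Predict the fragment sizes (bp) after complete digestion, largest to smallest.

3019, 2380, 1549, 1168, 754 bp

Linear molecule, 4 cuts → 5 fragments:
  3019 − 0 = 3019 bp
  4187 − 3019 = 1168 bp
  4941 − 4187 = 754 bp
  6490 − 4941 = 1549 bp
  8870 − 6490 = 2380 bp
Sorted largest to smallest: 3019, 2380, 1549, 1168, 754 bp.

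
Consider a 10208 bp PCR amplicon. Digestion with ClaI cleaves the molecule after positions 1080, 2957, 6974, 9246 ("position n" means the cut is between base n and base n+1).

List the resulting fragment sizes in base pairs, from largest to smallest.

Linear molecule, 4 cuts → 5 fragments:
  1080 − 0 = 1080 bp
  2957 − 1080 = 1877 bp
  6974 − 2957 = 4017 bp
  9246 − 6974 = 2272 bp
  10208 − 9246 = 962 bp
Sorted largest to smallest: 4017, 2272, 1877, 1080, 962 bp.

4017, 2272, 1877, 1080, 962 bp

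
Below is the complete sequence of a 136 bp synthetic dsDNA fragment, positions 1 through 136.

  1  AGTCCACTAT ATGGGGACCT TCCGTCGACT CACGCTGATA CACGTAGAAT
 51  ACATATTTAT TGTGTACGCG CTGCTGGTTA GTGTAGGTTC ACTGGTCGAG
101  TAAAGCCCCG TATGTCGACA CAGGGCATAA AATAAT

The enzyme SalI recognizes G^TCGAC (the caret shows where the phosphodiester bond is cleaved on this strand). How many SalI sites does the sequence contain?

2

GTCGAC occurs starting at positions 24, 114.
SalI cuts at 2 sites.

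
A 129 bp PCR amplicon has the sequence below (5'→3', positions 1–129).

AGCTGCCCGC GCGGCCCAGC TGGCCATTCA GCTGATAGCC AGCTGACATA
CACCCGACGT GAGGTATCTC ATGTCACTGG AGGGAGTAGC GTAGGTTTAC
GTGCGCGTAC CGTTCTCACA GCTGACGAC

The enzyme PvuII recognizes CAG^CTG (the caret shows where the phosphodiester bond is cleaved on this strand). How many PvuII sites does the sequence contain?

CAGCTG occurs starting at positions 17, 29, 40, 119.
PvuII cuts at 4 sites.

4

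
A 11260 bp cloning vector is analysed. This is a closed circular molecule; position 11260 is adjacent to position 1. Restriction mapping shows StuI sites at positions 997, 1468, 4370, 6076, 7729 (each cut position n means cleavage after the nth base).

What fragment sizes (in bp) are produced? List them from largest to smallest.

4528, 2902, 1706, 1653, 471 bp

Circular molecule, 5 cuts → 5 fragments:
  1468 − 997 = 471 bp
  4370 − 1468 = 2902 bp
  6076 − 4370 = 1706 bp
  7729 − 6076 = 1653 bp
  wrap: 11260 − 7729 + 997 = 4528 bp
Sorted largest to smallest: 4528, 2902, 1706, 1653, 471 bp.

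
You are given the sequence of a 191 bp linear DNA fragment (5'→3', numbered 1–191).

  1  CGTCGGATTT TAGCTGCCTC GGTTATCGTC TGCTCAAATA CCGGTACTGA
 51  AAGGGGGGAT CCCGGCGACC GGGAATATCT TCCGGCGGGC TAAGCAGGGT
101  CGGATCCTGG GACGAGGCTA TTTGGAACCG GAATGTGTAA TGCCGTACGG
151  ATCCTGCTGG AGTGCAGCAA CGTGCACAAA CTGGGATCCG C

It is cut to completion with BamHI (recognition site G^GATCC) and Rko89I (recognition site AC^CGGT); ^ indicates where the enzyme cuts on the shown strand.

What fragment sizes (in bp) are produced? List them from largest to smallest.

47, 45, 41, 35, 16, 7 bp

BamHI sites (GGATCC) start at positions 57, 102, 149, 184.
BamHI cuts after the first base of each site, so after positions 57, 102, 149, 184.
The Rko89I site (ACCGGT) starts at position 40.
Rko89I cuts after base 2 of each site, so after position 41.
Combined cut positions: 41, 57, 102, 149, 184.
Linear molecule, 5 cuts → 6 fragments:
  1–41 → 41 bp
  42–57 → 16 bp
  58–102 → 45 bp
  103–149 → 47 bp
  150–184 → 35 bp
  185–191 → 7 bp
Sorted largest to smallest: 47, 45, 41, 35, 16, 7 bp.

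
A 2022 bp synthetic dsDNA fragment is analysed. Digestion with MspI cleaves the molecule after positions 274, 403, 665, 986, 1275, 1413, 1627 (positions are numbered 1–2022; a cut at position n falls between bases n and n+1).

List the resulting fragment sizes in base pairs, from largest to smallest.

395, 321, 289, 274, 262, 214, 138, 129 bp

Linear molecule, 7 cuts → 8 fragments:
  274 − 0 = 274 bp
  403 − 274 = 129 bp
  665 − 403 = 262 bp
  986 − 665 = 321 bp
  1275 − 986 = 289 bp
  1413 − 1275 = 138 bp
  1627 − 1413 = 214 bp
  2022 − 1627 = 395 bp
Sorted largest to smallest: 395, 321, 289, 274, 262, 214, 138, 129 bp.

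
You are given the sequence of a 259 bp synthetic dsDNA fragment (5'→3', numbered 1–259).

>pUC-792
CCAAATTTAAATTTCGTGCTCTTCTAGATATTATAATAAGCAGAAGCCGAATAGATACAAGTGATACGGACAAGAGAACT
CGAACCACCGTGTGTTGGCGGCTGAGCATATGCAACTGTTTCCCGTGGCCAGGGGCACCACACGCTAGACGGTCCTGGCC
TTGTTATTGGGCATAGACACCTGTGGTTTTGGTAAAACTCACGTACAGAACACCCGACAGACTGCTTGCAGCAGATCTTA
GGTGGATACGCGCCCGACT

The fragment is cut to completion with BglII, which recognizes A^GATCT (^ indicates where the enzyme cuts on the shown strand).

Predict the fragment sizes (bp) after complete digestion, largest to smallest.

The BglII site (AGATCT) starts at position 233.
BglII cuts after the first base of each site, so after position 233.
Linear molecule, 1 cut → 2 fragments:
  1–233 → 233 bp
  234–259 → 26 bp
Sorted largest to smallest: 233, 26 bp.

233, 26 bp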